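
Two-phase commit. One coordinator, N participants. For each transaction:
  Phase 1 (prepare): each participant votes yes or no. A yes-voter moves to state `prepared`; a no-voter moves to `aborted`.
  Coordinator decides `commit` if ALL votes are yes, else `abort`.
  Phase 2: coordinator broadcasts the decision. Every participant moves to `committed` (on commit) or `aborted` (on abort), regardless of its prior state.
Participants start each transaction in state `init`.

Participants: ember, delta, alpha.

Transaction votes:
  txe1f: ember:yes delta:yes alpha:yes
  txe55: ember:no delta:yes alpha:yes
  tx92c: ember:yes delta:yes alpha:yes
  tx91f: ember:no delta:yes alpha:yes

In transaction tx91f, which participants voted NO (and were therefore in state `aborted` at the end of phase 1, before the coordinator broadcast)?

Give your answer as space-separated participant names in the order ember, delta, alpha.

Txn tx91f phase 1: ember no -> aborted; delta yes -> prepared; alpha yes -> prepared

Answer: ember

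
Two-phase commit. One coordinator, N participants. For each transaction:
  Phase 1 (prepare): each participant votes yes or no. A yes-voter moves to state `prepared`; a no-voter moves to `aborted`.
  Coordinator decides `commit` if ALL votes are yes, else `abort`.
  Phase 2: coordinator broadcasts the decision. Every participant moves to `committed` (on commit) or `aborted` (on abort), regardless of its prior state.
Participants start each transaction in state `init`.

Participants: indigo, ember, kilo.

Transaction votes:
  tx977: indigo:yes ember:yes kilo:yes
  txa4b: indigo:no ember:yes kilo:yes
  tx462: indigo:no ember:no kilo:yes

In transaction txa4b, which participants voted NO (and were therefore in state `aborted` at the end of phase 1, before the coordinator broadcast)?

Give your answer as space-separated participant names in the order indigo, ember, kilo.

Answer: indigo

Derivation:
Txn txa4b phase 1: indigo no -> aborted; ember yes -> prepared; kilo yes -> prepared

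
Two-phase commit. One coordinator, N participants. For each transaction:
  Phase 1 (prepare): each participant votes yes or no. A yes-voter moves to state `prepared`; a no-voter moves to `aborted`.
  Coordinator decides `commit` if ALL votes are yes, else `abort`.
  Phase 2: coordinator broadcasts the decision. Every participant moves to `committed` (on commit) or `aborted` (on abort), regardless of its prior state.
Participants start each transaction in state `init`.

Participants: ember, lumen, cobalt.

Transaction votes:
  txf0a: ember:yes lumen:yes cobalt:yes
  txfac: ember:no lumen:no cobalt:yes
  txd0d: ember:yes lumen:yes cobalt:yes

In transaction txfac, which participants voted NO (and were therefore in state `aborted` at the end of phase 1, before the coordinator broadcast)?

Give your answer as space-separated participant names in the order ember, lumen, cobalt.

Answer: ember lumen

Derivation:
Txn txfac phase 1: ember no -> aborted; lumen no -> aborted; cobalt yes -> prepared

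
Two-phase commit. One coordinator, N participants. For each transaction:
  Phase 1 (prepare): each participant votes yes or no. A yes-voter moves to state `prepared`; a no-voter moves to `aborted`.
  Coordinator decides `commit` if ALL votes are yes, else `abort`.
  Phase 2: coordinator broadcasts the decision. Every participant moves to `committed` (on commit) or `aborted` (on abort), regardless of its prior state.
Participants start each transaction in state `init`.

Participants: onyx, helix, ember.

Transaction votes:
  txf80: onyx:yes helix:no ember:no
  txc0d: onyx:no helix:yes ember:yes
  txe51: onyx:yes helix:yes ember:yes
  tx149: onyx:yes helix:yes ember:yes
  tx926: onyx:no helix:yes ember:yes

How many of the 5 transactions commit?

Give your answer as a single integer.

txf80: no from helix, ember -> abort (commits=0)
txc0d: no from onyx -> abort (commits=0)
txe51: all yes -> commit (commits=1)
tx149: all yes -> commit (commits=2)
tx926: no from onyx -> abort (commits=2)

Answer: 2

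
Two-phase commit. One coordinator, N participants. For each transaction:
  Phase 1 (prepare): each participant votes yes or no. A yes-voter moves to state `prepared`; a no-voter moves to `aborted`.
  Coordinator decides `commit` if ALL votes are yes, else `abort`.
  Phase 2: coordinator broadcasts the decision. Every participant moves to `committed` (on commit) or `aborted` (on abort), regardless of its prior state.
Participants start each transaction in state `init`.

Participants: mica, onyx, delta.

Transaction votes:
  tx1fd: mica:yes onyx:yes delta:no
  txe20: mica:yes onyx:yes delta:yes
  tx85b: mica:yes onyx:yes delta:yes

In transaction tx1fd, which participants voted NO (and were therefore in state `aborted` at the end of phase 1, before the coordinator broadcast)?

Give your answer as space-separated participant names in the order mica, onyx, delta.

Answer: delta

Derivation:
Txn tx1fd phase 1: mica yes -> prepared; onyx yes -> prepared; delta no -> aborted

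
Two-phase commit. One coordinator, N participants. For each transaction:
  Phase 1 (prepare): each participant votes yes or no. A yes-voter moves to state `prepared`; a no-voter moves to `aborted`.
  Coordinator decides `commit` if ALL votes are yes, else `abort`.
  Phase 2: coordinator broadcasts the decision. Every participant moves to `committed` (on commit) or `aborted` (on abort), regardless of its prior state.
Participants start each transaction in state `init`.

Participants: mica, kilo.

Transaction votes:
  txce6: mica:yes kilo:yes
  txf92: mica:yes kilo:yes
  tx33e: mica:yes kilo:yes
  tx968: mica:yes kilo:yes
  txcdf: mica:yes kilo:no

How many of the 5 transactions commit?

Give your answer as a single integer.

txce6: all yes -> commit (commits=1)
txf92: all yes -> commit (commits=2)
tx33e: all yes -> commit (commits=3)
tx968: all yes -> commit (commits=4)
txcdf: no from kilo -> abort (commits=4)

Answer: 4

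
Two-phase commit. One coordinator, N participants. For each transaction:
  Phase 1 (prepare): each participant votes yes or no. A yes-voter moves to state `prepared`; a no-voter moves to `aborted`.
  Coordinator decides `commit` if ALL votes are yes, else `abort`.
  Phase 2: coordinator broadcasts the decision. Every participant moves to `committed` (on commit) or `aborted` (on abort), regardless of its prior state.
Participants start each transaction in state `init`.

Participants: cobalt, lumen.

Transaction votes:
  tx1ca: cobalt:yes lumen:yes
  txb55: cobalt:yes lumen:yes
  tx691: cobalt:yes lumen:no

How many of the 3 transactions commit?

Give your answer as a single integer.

Answer: 2

Derivation:
tx1ca: all yes -> commit (commits=1)
txb55: all yes -> commit (commits=2)
tx691: no from lumen -> abort (commits=2)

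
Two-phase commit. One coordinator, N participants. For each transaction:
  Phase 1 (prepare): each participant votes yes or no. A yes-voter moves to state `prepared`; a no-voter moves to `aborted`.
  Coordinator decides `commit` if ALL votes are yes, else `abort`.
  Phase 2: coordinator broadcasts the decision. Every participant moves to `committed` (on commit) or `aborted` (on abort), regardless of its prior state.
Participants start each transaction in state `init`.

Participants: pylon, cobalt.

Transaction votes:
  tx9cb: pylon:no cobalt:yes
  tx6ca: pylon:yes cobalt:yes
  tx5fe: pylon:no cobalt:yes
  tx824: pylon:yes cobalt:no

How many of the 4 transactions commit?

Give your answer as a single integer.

tx9cb: no from pylon -> abort (commits=0)
tx6ca: all yes -> commit (commits=1)
tx5fe: no from pylon -> abort (commits=1)
tx824: no from cobalt -> abort (commits=1)

Answer: 1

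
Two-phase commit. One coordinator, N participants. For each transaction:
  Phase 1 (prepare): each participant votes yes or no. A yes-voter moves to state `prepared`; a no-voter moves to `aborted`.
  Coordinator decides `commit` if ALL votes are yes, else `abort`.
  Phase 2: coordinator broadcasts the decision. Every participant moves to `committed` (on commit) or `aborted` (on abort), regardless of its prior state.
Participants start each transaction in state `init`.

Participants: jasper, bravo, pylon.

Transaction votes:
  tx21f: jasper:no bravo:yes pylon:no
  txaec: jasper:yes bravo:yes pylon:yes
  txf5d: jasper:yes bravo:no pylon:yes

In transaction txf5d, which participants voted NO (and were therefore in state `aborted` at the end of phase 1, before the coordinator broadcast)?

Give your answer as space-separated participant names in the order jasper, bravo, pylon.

Txn txf5d phase 1: jasper yes -> prepared; bravo no -> aborted; pylon yes -> prepared

Answer: bravo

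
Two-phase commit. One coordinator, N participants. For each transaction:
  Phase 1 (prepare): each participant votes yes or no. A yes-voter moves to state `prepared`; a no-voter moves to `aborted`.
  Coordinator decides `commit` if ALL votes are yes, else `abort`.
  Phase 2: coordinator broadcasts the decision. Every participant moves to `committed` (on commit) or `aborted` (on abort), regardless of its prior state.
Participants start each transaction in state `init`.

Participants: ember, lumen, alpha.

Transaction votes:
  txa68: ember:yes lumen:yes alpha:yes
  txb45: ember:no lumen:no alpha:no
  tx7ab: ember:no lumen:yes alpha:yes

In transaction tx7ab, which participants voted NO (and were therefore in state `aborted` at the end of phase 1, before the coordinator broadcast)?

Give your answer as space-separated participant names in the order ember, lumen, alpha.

Answer: ember

Derivation:
Txn tx7ab phase 1: ember no -> aborted; lumen yes -> prepared; alpha yes -> prepared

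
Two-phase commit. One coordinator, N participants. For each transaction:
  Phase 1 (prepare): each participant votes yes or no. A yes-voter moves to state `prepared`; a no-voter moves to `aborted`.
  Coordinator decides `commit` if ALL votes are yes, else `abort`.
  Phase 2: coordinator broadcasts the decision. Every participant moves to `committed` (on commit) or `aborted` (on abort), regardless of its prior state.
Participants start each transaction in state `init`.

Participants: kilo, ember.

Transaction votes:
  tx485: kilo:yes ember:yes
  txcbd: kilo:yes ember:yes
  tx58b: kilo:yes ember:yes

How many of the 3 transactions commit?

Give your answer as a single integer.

tx485: all yes -> commit (commits=1)
txcbd: all yes -> commit (commits=2)
tx58b: all yes -> commit (commits=3)

Answer: 3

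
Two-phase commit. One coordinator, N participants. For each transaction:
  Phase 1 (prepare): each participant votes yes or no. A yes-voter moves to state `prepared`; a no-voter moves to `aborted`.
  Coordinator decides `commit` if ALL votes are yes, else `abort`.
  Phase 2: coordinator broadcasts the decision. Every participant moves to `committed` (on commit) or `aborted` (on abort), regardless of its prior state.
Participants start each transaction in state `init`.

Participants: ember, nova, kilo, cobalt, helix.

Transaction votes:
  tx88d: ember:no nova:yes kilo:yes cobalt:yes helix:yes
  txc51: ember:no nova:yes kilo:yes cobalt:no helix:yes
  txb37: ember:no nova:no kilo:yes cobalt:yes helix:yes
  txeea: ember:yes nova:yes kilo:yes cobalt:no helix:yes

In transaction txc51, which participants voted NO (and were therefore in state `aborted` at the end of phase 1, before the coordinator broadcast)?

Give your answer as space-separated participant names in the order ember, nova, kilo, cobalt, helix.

Txn txc51 phase 1: ember no -> aborted; nova yes -> prepared; kilo yes -> prepared; cobalt no -> aborted; helix yes -> prepared

Answer: ember cobalt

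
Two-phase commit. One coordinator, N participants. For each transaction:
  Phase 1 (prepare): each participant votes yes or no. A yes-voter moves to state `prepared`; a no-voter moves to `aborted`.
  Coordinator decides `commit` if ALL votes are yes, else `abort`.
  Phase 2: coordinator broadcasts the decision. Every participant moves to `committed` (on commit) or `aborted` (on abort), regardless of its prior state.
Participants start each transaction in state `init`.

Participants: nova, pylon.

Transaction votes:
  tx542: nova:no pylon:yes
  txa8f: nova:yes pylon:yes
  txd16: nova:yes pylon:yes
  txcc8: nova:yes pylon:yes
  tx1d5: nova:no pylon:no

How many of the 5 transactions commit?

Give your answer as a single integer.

tx542: no from nova -> abort (commits=0)
txa8f: all yes -> commit (commits=1)
txd16: all yes -> commit (commits=2)
txcc8: all yes -> commit (commits=3)
tx1d5: no from nova, pylon -> abort (commits=3)

Answer: 3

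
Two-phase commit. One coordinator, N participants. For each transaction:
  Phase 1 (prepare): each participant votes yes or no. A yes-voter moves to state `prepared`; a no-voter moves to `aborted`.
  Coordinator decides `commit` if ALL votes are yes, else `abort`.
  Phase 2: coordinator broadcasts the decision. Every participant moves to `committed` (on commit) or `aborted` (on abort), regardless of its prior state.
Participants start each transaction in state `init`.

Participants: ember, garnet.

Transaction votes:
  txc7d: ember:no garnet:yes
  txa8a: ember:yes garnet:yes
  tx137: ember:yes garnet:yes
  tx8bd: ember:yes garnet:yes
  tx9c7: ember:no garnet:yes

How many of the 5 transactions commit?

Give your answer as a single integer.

txc7d: no from ember -> abort (commits=0)
txa8a: all yes -> commit (commits=1)
tx137: all yes -> commit (commits=2)
tx8bd: all yes -> commit (commits=3)
tx9c7: no from ember -> abort (commits=3)

Answer: 3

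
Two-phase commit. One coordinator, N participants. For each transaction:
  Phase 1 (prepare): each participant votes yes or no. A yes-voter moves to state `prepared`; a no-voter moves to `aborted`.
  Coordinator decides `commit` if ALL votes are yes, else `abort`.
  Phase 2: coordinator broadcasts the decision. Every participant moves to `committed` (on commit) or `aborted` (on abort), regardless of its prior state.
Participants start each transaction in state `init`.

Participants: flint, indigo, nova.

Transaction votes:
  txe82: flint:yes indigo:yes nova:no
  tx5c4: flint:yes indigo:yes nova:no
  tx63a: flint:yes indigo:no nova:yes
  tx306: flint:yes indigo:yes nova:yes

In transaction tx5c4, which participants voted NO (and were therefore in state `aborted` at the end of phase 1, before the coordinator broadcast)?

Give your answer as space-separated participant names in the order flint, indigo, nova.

Txn tx5c4 phase 1: flint yes -> prepared; indigo yes -> prepared; nova no -> aborted

Answer: nova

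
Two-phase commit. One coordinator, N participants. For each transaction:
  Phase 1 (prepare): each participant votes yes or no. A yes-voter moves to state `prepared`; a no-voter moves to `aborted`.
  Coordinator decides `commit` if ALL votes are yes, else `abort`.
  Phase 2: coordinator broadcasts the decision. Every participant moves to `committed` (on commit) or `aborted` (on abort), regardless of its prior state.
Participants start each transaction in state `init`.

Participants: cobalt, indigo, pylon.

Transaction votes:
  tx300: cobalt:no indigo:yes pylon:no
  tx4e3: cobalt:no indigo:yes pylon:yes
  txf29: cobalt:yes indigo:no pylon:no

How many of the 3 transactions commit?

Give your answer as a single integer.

tx300: no from cobalt, pylon -> abort (commits=0)
tx4e3: no from cobalt -> abort (commits=0)
txf29: no from indigo, pylon -> abort (commits=0)

Answer: 0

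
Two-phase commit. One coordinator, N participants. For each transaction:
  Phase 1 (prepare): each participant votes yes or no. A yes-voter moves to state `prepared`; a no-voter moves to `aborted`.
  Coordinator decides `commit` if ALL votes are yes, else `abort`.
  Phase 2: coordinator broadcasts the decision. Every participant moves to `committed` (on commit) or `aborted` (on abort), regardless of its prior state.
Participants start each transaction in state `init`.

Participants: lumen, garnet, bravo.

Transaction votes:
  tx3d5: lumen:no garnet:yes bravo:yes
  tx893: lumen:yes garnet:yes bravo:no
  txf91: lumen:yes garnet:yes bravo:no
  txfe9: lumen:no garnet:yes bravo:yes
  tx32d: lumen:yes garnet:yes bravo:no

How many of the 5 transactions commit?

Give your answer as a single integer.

Answer: 0

Derivation:
tx3d5: no from lumen -> abort (commits=0)
tx893: no from bravo -> abort (commits=0)
txf91: no from bravo -> abort (commits=0)
txfe9: no from lumen -> abort (commits=0)
tx32d: no from bravo -> abort (commits=0)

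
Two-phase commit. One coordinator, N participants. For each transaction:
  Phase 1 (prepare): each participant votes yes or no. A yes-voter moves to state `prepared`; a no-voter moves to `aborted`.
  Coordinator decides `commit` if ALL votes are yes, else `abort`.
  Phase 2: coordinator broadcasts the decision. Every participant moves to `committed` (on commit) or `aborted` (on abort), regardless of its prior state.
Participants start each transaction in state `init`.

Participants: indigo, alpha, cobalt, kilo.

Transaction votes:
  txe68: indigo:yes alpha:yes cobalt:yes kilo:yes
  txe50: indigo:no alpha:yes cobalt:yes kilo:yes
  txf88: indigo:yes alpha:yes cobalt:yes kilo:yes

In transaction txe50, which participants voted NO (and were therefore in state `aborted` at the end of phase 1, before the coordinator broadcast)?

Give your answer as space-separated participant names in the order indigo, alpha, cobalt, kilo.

Answer: indigo

Derivation:
Txn txe50 phase 1: indigo no -> aborted; alpha yes -> prepared; cobalt yes -> prepared; kilo yes -> prepared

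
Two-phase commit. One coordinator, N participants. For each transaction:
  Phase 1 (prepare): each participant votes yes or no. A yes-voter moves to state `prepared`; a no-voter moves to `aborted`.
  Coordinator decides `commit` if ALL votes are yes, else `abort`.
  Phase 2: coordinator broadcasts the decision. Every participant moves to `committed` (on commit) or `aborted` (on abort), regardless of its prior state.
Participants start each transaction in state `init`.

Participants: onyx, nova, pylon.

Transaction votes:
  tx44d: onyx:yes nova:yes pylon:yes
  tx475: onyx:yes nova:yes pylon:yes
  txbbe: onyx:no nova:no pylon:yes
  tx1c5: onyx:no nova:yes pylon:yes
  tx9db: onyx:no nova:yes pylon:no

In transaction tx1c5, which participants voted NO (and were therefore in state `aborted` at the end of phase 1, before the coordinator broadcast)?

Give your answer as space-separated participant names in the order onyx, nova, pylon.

Txn tx1c5 phase 1: onyx no -> aborted; nova yes -> prepared; pylon yes -> prepared

Answer: onyx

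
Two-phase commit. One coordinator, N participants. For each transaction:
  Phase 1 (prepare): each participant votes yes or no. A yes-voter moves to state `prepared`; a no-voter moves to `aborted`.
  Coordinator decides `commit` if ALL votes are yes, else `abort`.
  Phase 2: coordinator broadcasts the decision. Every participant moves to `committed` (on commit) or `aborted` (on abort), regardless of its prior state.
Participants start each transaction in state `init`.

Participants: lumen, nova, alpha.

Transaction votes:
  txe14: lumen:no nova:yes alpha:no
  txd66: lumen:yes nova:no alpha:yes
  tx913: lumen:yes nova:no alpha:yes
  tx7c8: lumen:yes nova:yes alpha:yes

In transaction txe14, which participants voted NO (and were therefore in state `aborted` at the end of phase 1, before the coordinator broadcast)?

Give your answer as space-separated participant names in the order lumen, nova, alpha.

Answer: lumen alpha

Derivation:
Txn txe14 phase 1: lumen no -> aborted; nova yes -> prepared; alpha no -> aborted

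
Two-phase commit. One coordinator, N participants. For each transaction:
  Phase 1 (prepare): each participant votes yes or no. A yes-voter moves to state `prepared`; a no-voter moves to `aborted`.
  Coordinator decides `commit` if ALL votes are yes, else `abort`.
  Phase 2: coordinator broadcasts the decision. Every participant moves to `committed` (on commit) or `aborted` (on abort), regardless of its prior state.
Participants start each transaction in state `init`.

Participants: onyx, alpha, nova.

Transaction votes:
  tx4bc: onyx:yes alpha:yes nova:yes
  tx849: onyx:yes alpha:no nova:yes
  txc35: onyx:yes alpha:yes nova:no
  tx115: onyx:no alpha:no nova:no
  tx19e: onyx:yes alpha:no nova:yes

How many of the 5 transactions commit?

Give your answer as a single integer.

Answer: 1

Derivation:
tx4bc: all yes -> commit (commits=1)
tx849: no from alpha -> abort (commits=1)
txc35: no from nova -> abort (commits=1)
tx115: no from onyx, alpha, nova -> abort (commits=1)
tx19e: no from alpha -> abort (commits=1)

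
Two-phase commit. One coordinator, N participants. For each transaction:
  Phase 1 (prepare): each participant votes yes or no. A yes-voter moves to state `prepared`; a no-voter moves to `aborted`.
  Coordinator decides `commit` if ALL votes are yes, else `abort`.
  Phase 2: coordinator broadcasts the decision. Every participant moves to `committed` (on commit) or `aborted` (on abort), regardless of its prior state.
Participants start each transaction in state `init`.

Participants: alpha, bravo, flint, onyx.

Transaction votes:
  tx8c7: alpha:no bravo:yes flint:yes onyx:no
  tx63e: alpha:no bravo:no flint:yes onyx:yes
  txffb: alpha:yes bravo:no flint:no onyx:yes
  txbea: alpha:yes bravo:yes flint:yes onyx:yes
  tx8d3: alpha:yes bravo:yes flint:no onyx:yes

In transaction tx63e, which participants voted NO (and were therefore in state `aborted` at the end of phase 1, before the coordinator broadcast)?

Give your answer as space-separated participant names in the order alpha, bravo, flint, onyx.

Txn tx63e phase 1: alpha no -> aborted; bravo no -> aborted; flint yes -> prepared; onyx yes -> prepared

Answer: alpha bravo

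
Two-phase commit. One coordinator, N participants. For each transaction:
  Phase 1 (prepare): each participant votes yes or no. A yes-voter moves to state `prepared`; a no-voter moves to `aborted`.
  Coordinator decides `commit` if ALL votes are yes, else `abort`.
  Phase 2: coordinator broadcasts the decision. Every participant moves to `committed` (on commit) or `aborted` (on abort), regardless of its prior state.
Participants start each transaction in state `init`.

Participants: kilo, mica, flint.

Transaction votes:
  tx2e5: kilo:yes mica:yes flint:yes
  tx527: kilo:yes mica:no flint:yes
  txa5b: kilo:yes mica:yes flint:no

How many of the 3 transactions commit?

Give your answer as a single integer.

Answer: 1

Derivation:
tx2e5: all yes -> commit (commits=1)
tx527: no from mica -> abort (commits=1)
txa5b: no from flint -> abort (commits=1)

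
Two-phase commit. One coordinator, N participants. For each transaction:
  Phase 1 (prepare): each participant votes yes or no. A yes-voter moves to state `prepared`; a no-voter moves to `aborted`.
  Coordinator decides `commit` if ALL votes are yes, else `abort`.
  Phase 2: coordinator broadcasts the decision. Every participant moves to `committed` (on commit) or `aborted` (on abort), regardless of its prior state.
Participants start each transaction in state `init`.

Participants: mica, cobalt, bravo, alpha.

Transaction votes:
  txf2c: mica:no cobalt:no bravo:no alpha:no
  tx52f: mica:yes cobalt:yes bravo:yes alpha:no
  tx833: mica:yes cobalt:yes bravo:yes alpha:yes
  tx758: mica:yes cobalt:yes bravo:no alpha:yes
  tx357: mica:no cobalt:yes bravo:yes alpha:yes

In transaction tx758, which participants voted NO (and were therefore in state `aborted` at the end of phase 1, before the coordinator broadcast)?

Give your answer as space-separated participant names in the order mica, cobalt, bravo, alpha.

Txn tx758 phase 1: mica yes -> prepared; cobalt yes -> prepared; bravo no -> aborted; alpha yes -> prepared

Answer: bravo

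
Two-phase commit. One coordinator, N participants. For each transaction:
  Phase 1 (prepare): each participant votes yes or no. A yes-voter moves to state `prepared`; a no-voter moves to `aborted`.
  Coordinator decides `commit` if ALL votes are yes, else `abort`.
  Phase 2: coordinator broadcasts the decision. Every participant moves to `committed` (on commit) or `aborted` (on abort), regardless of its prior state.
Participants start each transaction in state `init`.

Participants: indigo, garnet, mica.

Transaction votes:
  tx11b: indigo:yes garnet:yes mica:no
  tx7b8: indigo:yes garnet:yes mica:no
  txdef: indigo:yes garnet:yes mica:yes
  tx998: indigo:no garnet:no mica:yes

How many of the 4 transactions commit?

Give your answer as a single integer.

tx11b: no from mica -> abort (commits=0)
tx7b8: no from mica -> abort (commits=0)
txdef: all yes -> commit (commits=1)
tx998: no from indigo, garnet -> abort (commits=1)

Answer: 1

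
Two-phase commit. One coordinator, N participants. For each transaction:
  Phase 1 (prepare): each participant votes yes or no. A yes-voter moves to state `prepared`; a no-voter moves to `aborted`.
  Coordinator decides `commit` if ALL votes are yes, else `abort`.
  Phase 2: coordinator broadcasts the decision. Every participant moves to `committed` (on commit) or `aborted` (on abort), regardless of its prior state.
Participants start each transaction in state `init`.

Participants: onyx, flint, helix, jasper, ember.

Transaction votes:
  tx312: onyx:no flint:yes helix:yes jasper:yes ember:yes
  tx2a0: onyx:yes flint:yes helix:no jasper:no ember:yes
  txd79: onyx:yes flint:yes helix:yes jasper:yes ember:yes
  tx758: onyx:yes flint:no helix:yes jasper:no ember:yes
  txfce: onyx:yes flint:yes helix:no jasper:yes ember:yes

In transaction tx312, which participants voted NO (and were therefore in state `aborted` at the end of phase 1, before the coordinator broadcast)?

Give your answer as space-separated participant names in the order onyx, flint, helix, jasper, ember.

Answer: onyx

Derivation:
Txn tx312 phase 1: onyx no -> aborted; flint yes -> prepared; helix yes -> prepared; jasper yes -> prepared; ember yes -> prepared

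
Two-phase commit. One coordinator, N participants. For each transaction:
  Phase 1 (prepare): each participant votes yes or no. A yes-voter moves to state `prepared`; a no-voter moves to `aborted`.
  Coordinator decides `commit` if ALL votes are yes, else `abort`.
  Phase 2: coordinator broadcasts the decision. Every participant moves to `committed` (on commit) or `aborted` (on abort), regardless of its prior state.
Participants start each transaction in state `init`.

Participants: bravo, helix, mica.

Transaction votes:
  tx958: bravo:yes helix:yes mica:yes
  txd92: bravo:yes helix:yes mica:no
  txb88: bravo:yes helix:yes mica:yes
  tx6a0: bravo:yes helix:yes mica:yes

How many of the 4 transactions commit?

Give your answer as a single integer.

Answer: 3

Derivation:
tx958: all yes -> commit (commits=1)
txd92: no from mica -> abort (commits=1)
txb88: all yes -> commit (commits=2)
tx6a0: all yes -> commit (commits=3)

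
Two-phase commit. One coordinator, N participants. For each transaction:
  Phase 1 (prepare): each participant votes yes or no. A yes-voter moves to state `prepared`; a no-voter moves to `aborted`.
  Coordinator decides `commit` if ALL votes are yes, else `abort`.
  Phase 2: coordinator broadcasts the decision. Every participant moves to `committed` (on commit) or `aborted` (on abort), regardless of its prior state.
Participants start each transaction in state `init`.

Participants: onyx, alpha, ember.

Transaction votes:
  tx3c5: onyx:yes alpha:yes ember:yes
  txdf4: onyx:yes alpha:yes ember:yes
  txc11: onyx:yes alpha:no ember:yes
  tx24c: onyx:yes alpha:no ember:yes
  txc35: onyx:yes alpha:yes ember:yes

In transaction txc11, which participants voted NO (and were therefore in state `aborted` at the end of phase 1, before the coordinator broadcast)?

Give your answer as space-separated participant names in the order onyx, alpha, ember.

Txn txc11 phase 1: onyx yes -> prepared; alpha no -> aborted; ember yes -> prepared

Answer: alpha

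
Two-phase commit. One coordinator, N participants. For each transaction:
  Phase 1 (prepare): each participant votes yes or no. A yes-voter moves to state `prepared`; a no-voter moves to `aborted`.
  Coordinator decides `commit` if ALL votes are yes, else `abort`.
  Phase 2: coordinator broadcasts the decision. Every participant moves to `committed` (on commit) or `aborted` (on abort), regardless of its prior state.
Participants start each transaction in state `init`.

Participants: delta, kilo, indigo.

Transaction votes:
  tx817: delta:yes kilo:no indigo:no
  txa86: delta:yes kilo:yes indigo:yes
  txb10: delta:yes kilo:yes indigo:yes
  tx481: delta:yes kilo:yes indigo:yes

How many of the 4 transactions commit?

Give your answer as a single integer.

Answer: 3

Derivation:
tx817: no from kilo, indigo -> abort (commits=0)
txa86: all yes -> commit (commits=1)
txb10: all yes -> commit (commits=2)
tx481: all yes -> commit (commits=3)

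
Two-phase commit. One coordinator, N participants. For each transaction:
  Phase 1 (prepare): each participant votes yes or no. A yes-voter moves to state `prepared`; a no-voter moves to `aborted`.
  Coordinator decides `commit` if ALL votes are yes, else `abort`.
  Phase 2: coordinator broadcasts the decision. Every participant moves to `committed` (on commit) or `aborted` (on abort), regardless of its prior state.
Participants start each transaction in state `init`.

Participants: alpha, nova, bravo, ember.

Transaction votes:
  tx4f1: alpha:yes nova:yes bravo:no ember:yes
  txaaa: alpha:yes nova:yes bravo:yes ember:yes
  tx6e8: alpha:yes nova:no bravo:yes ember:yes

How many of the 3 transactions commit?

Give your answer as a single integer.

tx4f1: no from bravo -> abort (commits=0)
txaaa: all yes -> commit (commits=1)
tx6e8: no from nova -> abort (commits=1)

Answer: 1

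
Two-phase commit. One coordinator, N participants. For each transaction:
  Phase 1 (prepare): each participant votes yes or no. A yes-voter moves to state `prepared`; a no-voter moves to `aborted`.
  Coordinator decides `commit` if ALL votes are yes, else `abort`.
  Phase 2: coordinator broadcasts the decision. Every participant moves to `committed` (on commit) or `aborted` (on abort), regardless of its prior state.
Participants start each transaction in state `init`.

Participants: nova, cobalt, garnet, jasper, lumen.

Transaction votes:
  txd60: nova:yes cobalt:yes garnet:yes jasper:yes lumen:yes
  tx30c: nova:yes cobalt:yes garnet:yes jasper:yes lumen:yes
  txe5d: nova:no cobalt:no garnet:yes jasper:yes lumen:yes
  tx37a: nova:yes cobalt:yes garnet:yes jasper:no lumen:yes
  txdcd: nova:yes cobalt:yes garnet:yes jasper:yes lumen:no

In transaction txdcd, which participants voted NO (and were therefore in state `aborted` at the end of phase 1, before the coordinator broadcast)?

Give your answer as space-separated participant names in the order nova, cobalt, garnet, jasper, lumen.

Answer: lumen

Derivation:
Txn txdcd phase 1: nova yes -> prepared; cobalt yes -> prepared; garnet yes -> prepared; jasper yes -> prepared; lumen no -> aborted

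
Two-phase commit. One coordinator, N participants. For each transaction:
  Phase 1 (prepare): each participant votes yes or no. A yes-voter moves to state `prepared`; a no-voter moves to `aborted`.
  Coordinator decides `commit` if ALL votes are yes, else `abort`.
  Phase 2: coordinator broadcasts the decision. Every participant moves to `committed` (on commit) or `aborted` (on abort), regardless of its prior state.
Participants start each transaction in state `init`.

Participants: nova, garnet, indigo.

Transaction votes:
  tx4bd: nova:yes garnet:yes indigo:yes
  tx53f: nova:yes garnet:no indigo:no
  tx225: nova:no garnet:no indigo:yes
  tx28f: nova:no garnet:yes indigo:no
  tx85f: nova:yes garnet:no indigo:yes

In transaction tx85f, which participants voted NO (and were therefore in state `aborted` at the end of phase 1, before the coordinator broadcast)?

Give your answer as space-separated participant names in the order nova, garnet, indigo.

Answer: garnet

Derivation:
Txn tx85f phase 1: nova yes -> prepared; garnet no -> aborted; indigo yes -> prepared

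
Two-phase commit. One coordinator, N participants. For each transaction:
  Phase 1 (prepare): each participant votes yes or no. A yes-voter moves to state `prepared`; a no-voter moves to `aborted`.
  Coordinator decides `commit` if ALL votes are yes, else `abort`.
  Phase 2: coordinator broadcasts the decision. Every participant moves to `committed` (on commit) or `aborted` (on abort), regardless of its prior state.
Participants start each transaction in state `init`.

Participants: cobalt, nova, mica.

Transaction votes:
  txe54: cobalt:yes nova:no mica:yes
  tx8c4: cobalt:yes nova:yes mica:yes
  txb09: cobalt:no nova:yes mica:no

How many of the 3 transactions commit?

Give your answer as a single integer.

Answer: 1

Derivation:
txe54: no from nova -> abort (commits=0)
tx8c4: all yes -> commit (commits=1)
txb09: no from cobalt, mica -> abort (commits=1)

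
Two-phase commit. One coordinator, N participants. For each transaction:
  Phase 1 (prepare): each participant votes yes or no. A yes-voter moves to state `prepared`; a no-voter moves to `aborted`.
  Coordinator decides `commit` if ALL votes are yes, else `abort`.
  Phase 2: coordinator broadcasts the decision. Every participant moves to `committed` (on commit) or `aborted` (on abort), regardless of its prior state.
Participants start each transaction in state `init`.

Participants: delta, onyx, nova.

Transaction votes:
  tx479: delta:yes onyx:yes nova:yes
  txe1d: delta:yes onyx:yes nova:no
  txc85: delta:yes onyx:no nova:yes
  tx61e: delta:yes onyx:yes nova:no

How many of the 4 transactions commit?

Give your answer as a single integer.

tx479: all yes -> commit (commits=1)
txe1d: no from nova -> abort (commits=1)
txc85: no from onyx -> abort (commits=1)
tx61e: no from nova -> abort (commits=1)

Answer: 1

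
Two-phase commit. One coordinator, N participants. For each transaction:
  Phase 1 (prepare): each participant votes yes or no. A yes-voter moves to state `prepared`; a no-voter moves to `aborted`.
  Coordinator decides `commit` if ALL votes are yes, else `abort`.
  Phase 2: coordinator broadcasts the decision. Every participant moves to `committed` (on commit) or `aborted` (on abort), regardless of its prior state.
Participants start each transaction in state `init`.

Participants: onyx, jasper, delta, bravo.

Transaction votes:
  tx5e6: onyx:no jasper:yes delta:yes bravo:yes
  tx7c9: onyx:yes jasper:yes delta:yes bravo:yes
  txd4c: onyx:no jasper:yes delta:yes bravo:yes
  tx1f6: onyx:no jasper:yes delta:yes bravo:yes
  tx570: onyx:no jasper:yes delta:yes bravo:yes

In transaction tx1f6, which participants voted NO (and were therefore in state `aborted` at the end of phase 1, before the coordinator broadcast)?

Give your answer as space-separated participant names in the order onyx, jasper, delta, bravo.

Answer: onyx

Derivation:
Txn tx1f6 phase 1: onyx no -> aborted; jasper yes -> prepared; delta yes -> prepared; bravo yes -> prepared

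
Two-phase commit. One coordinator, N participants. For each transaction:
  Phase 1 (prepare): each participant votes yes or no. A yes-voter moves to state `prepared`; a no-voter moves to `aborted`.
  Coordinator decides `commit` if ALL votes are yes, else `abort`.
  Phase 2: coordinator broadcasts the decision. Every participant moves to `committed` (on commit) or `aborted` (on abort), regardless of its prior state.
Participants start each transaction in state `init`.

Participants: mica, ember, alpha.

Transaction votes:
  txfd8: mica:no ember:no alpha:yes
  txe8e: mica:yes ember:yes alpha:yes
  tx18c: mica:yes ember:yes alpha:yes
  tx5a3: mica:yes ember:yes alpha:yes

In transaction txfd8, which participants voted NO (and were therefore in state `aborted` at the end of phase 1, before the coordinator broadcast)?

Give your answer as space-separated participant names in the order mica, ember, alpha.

Answer: mica ember

Derivation:
Txn txfd8 phase 1: mica no -> aborted; ember no -> aborted; alpha yes -> prepared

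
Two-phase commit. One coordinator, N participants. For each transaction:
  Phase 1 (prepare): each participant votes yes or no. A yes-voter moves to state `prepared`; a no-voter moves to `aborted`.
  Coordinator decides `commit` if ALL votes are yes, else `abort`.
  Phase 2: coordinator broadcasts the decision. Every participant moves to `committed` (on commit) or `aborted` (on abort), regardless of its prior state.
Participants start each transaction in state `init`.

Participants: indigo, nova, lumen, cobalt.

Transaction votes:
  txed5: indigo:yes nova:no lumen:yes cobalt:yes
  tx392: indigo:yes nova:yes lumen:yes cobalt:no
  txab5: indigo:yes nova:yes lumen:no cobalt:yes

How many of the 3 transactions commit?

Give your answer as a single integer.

txed5: no from nova -> abort (commits=0)
tx392: no from cobalt -> abort (commits=0)
txab5: no from lumen -> abort (commits=0)

Answer: 0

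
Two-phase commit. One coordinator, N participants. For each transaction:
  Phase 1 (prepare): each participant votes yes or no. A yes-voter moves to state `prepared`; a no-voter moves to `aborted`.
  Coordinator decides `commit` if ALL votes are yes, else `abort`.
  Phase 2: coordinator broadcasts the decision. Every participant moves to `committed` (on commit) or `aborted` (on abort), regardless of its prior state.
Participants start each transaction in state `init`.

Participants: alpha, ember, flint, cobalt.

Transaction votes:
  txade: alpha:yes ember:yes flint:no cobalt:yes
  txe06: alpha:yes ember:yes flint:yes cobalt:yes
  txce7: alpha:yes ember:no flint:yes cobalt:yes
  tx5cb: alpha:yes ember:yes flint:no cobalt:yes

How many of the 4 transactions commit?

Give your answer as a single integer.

Answer: 1

Derivation:
txade: no from flint -> abort (commits=0)
txe06: all yes -> commit (commits=1)
txce7: no from ember -> abort (commits=1)
tx5cb: no from flint -> abort (commits=1)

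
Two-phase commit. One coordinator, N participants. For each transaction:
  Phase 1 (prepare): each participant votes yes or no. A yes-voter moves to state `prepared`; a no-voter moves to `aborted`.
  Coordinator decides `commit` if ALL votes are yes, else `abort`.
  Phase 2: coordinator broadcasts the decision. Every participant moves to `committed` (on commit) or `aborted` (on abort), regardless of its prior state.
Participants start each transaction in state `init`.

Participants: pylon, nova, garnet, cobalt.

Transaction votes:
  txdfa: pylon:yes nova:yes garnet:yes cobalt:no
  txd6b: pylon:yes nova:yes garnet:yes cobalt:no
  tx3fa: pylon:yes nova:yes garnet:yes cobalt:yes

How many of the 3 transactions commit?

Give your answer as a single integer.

Answer: 1

Derivation:
txdfa: no from cobalt -> abort (commits=0)
txd6b: no from cobalt -> abort (commits=0)
tx3fa: all yes -> commit (commits=1)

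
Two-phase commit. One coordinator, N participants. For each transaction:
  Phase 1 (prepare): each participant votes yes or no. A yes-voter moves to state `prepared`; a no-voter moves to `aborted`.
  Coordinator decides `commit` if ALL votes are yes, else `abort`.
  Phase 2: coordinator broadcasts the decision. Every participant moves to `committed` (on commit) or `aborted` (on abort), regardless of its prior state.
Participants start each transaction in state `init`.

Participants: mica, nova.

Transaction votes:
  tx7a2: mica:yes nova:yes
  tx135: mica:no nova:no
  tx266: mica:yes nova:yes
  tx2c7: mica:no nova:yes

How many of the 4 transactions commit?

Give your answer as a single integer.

Answer: 2

Derivation:
tx7a2: all yes -> commit (commits=1)
tx135: no from mica, nova -> abort (commits=1)
tx266: all yes -> commit (commits=2)
tx2c7: no from mica -> abort (commits=2)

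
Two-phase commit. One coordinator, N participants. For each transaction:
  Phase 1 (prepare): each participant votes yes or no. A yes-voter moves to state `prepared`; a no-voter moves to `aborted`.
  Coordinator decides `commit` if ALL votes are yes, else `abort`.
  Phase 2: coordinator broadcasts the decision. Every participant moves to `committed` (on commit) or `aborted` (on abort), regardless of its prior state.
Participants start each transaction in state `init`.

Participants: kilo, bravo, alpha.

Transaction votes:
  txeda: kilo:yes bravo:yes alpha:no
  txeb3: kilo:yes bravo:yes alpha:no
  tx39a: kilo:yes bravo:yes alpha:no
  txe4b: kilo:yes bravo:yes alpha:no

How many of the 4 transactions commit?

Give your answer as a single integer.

Answer: 0

Derivation:
txeda: no from alpha -> abort (commits=0)
txeb3: no from alpha -> abort (commits=0)
tx39a: no from alpha -> abort (commits=0)
txe4b: no from alpha -> abort (commits=0)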